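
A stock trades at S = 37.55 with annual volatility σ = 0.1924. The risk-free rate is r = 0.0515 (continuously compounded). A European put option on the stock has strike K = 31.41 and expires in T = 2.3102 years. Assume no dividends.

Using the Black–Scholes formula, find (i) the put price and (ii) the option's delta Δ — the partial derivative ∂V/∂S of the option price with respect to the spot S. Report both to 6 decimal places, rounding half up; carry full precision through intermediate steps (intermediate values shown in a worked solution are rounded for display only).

price = 0.757466
Δ = -0.122290

σ√T = 0.1924·√2.3102 = 0.292435
d₁ = (ln(S/K) + (r+σ²/2)T) / (σ√T) = (ln(37.55/31.41) + (0.0515+0.1924²/2)·2.3102) / 0.292435 = (0.178547 + 0.161735) / 0.292435 = 1.163613
d₂ = d₁ − σ√T = 1.163613 − 0.292435 = 0.871178
e^{−rT} = e^{−0.0515·2.3102} = 0.887830
N(−d₁) = 0.122290,  N(−d₂) = 0.191829
Put price V = K·e^{−rT}·N(−d₂) − S·N(−d₁) = 5.349472 − 4.592006 = 0.757466
Δ = −N(−d₁) = -0.122290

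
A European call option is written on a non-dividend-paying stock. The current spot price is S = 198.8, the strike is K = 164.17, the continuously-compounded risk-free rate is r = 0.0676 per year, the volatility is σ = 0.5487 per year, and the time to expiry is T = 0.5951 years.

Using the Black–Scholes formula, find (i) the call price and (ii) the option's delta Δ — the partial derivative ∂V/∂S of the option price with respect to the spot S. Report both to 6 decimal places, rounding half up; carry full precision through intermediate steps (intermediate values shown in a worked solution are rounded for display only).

σ√T = 0.5487·√0.5951 = 0.423282
d₁ = (ln(S/K) + (r+σ²/2)T) / (σ√T) = (ln(198.8/164.17) + (0.0676+0.5487²/2)·0.5951) / 0.423282 = (0.191397 + 0.129813) / 0.423282 = 0.758854
d₂ = d₁ − σ√T = 0.758854 − 0.423282 = 0.335572
e^{−rT} = e^{−0.0676·0.5951} = 0.960570
N(d₁) = 0.776030,  N(d₂) = 0.631403
Call price V = S·N(d₁) − K·e^{−rT}·N(d₂) = 154.274791 − 99.570222 = 54.704569
Δ = N(d₁) = 0.776030

price = 54.704569
Δ = 0.776030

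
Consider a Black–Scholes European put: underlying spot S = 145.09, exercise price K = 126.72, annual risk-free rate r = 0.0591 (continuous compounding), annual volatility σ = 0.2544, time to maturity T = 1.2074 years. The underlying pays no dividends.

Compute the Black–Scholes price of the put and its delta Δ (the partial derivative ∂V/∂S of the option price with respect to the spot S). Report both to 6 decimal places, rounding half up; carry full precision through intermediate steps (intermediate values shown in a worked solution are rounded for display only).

price = 4.857398
Δ = -0.189616

σ√T = 0.2544·√1.2074 = 0.279539
d₁ = (ln(S/K) + (r+σ²/2)T) / (σ√T) = (ln(145.09/126.72) + (0.0591+0.2544²/2)·1.2074) / 0.279539 = (0.135374 + 0.110428) / 0.279539 = 0.879314
d₂ = d₁ − σ√T = 0.879314 − 0.279539 = 0.599775
e^{−rT} = e^{−0.0591·1.2074} = 0.931129
N(−d₁) = 0.189616,  N(−d₂) = 0.274328
Put price V = K·e^{−rT}·N(−d₂) − S·N(−d₁) = 32.368713 − 27.511315 = 4.857398
Δ = −N(−d₁) = -0.189616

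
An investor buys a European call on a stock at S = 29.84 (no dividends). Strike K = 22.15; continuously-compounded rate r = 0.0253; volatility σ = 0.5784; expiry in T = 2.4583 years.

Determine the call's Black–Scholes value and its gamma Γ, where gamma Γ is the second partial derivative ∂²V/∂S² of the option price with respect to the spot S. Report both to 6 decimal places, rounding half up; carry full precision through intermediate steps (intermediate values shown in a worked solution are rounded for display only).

σ√T = 0.5784·√2.4583 = 0.906871
d₁ = (ln(S/K) + (r+σ²/2)T) / (σ√T) = (ln(29.84/22.15) + (0.0253+0.5784²/2)·2.4583) / 0.906871 = (0.298012 + 0.473403) / 0.906871 = 0.850633
d₂ = d₁ − σ√T = 0.850633 − 0.906871 = -0.056238
e^{−rT} = e^{−0.0253·2.4583} = 0.939700
N(d₁) = 0.802513,  N(d₂) = 0.477576
Call price V = S·N(d₁) − K·e^{−rT}·N(d₂) = 23.947003 − 9.940435 = 14.006568
φ(d₁) = (1/√(2π))·e^{−d₁²/2} = 0.277835
Γ = φ(d₁) / (S·σ·√T) = 0.010267

price = 14.006568
Γ = 0.010267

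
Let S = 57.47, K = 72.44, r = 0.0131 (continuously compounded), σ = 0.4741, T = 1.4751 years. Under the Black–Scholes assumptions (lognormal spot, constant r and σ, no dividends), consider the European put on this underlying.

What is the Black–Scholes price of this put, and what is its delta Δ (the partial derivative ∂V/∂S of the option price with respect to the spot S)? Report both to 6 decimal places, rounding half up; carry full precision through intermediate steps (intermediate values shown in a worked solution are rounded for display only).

σ√T = 0.4741·√1.4751 = 0.575812
d₁ = (ln(S/K) + (r+σ²/2)T) / (σ√T) = (ln(57.47/72.44) + (0.0131+0.4741²/2)·1.4751) / 0.575812 = (-0.231496 + 0.185104) / 0.575812 = -0.080568
d₂ = d₁ − σ√T = -0.080568 − 0.575812 = -0.656380
e^{−rT} = e^{−0.0131·1.4751} = 0.980862
N(−d₁) = 0.532107,  N(−d₂) = 0.744210
Put price V = K·e^{−rT}·N(−d₂) − S·N(−d₁) = 52.878828 − 30.580204 = 22.298624
Δ = −N(−d₁) = -0.532107

price = 22.298624
Δ = -0.532107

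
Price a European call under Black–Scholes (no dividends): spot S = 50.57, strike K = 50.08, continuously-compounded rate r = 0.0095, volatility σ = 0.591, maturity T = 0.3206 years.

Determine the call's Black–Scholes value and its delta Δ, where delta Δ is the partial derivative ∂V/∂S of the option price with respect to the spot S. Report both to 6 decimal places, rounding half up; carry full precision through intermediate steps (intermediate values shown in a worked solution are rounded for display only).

price = 7.002997
Δ = 0.581415

σ√T = 0.591·√0.3206 = 0.334633
d₁ = (ln(S/K) + (r+σ²/2)T) / (σ√T) = (ln(50.57/50.08) + (0.0095+0.591²/2)·0.3206) / 0.334633 = (0.009737 + 0.059035) / 0.334633 = 0.205515
d₂ = d₁ − σ√T = 0.205515 − 0.334633 = -0.129118
e^{−rT} = e^{−0.0095·0.3206} = 0.996959
N(d₁) = 0.581415,  N(d₂) = 0.448632
Call price V = S·N(d₁) − K·e^{−rT}·N(d₂) = 29.402165 − 22.399169 = 7.002997
Δ = N(d₁) = 0.581415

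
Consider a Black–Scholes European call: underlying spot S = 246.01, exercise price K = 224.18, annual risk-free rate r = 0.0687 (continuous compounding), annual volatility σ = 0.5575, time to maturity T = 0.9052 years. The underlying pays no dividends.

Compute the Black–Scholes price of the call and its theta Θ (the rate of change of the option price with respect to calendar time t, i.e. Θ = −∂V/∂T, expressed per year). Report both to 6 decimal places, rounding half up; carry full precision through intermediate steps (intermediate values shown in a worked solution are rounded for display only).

σ√T = 0.5575·√0.9052 = 0.530417
d₁ = (ln(S/K) + (r+σ²/2)T) / (σ√T) = (ln(246.01/224.18) + (0.0687+0.5575²/2)·0.9052) / 0.530417 = (0.092923 + 0.202858) / 0.530417 = 0.557639
d₂ = d₁ − σ√T = 0.557639 − 0.530417 = 0.027222
e^{−rT} = e^{−0.0687·0.9052} = 0.939707
N(d₁) = 0.711455,  N(d₂) = 0.510859
Call price V = S·N(d₁) − K·e^{−rT}·N(d₂) = 175.024936 − 107.619307 = 67.405629
φ(d₁) = (1/√(2π))·e^{−d₁²/2} = 0.341496
Θ = −S·φ(d₁)·σ/(2√T) − r·K·e^{−rT}·N(d₂) = −24.613934 − 7.393446 = -32.007381

price = 67.405629
Θ = -32.007381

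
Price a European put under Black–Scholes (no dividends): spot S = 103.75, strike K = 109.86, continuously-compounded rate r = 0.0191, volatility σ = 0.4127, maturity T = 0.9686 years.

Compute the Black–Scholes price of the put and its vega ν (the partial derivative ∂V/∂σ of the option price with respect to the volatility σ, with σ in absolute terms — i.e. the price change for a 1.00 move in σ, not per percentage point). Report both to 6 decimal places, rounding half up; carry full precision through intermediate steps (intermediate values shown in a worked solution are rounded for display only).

σ√T = 0.4127·√0.9686 = 0.406169
d₁ = (ln(S/K) + (r+σ²/2)T) / (σ√T) = (ln(103.75/109.86) + (0.0191+0.4127²/2)·0.9686) / 0.406169 = (-0.057223 + 0.100987) / 0.406169 = 0.107749
d₂ = d₁ − σ√T = 0.107749 − 0.406169 = -0.298420
e^{−rT} = e^{−0.0191·0.9686} = 0.981670
N(−d₁) = 0.457098,  N(−d₂) = 0.617309
Put price V = K·e^{−rT}·N(−d₂) − S·N(−d₁) = 66.574433 − 47.423866 = 19.150567
φ(d₁) = (1/√(2π))·e^{−d₁²/2} = 0.396633
ν = S·φ(d₁)·√T = 40.499473

price = 19.150567
ν = 40.499473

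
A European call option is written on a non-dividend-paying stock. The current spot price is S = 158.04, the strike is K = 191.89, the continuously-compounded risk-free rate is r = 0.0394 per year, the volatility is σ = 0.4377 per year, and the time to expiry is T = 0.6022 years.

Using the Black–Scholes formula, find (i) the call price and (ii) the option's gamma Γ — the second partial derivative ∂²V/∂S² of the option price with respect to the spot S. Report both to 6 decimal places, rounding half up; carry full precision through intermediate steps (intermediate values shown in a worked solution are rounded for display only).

price = 11.449831
Γ = 0.007034

σ√T = 0.4377·√0.6022 = 0.339662
d₁ = (ln(S/K) + (r+σ²/2)T) / (σ√T) = (ln(158.04/191.89) + (0.0394+0.4377²/2)·0.6022) / 0.339662 = (-0.194074 + 0.081412) / 0.339662 = -0.331690
d₂ = d₁ − σ√T = -0.331690 − 0.339662 = -0.671352
e^{−rT} = e^{−0.0394·0.6022} = 0.976553
N(d₁) = 0.370062,  N(d₂) = 0.250998
Call price V = S·N(d₁) − K·e^{−rT}·N(d₂) = 58.484575 − 47.034744 = 11.449831
φ(d₁) = (1/√(2π))·e^{−d₁²/2} = 0.377590
Γ = φ(d₁) / (S·σ·√T) = 0.007034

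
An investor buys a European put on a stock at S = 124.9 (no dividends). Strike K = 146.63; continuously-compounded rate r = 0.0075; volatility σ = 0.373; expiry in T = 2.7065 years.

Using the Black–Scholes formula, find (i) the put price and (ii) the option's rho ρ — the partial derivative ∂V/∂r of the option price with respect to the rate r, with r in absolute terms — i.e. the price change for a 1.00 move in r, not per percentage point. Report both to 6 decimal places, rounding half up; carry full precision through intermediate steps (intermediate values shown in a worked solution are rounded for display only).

σ√T = 0.373·√2.7065 = 0.613639
d₁ = (ln(S/K) + (r+σ²/2)T) / (σ√T) = (ln(124.9/146.63) + (0.0075+0.373²/2)·2.7065) / 0.613639 = (-0.160399 + 0.208575) / 0.613639 = 0.078509
d₂ = d₁ − σ√T = 0.078509 − 0.613639 = -0.535130
e^{−rT} = e^{−0.0075·2.7065} = 0.979906
N(−d₁) = 0.468712,  N(−d₂) = 0.703720
Put price V = K·e^{−rT}·N(−d₂) − S·N(−d₁) = 101.113025 − 58.542085 = 42.570941
ρ = −K·T·e^{−rT}·N(−d₂) = -273.662403

price = 42.570941
ρ = -273.662403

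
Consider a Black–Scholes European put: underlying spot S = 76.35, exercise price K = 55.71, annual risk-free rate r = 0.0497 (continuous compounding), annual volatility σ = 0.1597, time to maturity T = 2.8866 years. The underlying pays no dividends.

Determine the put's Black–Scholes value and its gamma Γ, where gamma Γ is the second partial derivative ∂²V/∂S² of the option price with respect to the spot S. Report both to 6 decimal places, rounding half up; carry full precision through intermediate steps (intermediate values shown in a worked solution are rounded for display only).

σ√T = 0.1597·√2.8866 = 0.271330
d₁ = (ln(S/K) + (r+σ²/2)T) / (σ√T) = (ln(76.35/55.71) + (0.0497+0.1597²/2)·2.8866) / 0.271330 = (0.315168 + 0.180274) / 0.271330 = 1.825976
d₂ = d₁ − σ√T = 1.825976 − 0.271330 = 1.554645
e^{−rT} = e^{−0.0497·2.8866} = 0.866352
N(−d₁) = 0.033927,  N(−d₂) = 0.060015
Put price V = K·e^{−rT}·N(−d₂) − S·N(−d₁) = 2.896605 − 2.590324 = 0.306281
φ(d₁) = (1/√(2π))·e^{−d₁²/2} = 0.075318
Γ = φ(d₁) / (S·σ·√T) = 0.003636

price = 0.306281
Γ = 0.003636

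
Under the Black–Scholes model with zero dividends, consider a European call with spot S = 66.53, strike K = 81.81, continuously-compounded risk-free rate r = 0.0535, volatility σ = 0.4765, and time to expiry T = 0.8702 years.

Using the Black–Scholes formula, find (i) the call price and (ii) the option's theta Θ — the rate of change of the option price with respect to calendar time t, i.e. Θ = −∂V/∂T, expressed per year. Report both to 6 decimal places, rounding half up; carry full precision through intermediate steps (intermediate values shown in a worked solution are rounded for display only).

price = 7.740086
Θ = -7.884465

σ√T = 0.4765·√0.8702 = 0.444501
d₁ = (ln(S/K) + (r+σ²/2)T) / (σ√T) = (ln(66.53/81.81) + (0.0535+0.4765²/2)·0.8702) / 0.444501 = (-0.206747 + 0.145346) / 0.444501 = -0.138133
d₂ = d₁ − σ√T = -0.138133 − 0.444501 = -0.582634
e^{−rT} = e^{−0.0535·0.8702} = 0.954511
N(d₁) = 0.445068,  N(d₂) = 0.280070
Call price V = S·N(d₁) − K·e^{−rT}·N(d₂) = 29.610341 − 21.870255 = 7.740086
φ(d₁) = (1/√(2π))·e^{−d₁²/2} = 0.395154
Θ = −S·φ(d₁)·σ/(2√T) − r·K·e^{−rT}·N(d₂) = −6.714406 − 1.170059 = -7.884465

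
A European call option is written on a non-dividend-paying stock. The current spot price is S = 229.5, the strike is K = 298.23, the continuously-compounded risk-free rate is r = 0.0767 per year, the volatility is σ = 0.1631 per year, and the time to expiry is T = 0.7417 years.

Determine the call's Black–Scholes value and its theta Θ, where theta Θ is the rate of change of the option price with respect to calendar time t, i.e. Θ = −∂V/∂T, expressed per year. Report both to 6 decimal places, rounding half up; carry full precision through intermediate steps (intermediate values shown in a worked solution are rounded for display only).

price = 1.144063
Θ = -4.661817

σ√T = 0.1631·√0.7417 = 0.140465
d₁ = (ln(S/K) + (r+σ²/2)T) / (σ√T) = (ln(229.5/298.23) + (0.0767+0.1631²/2)·0.7417) / 0.140465 = (-0.261962 + 0.066754) / 0.140465 = -1.389730
d₂ = d₁ − σ√T = -1.389730 − 0.140465 = -1.530195
e^{−rT} = e^{−0.0767·0.7417} = 0.944700
N(d₁) = 0.082305,  N(d₂) = 0.062984
Call price V = S·N(d₁) − K·e^{−rT}·N(d₂) = 18.889109 − 17.745045 = 1.144063
φ(d₁) = (1/√(2π))·e^{−d₁²/2} = 0.151888
Θ = −S·φ(d₁)·σ/(2√T) − r·K·e^{−rT}·N(d₂) = −3.300772 − 1.361045 = -4.661817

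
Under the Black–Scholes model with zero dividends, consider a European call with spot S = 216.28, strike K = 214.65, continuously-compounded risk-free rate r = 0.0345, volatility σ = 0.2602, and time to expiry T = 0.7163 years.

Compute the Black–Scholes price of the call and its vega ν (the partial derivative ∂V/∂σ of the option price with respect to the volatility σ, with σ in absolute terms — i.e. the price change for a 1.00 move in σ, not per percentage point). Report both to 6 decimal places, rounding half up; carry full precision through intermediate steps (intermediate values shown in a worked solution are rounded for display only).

σ√T = 0.2602·√0.7163 = 0.220219
d₁ = (ln(S/K) + (r+σ²/2)T) / (σ√T) = (ln(216.28/214.65) + (0.0345+0.2602²/2)·0.7163) / 0.220219 = (0.007565 + 0.048961) / 0.220219 = 0.256679
d₂ = d₁ − σ√T = 0.256679 − 0.220219 = 0.036460
e^{−rT} = e^{−0.0345·0.7163} = 0.975591
N(d₁) = 0.601287,  N(d₂) = 0.514542
Call price V = S·N(d₁) − K·e^{−rT}·N(d₂) = 130.046301 − 107.750555 = 22.295746
φ(d₁) = (1/√(2π))·e^{−d₁²/2} = 0.386014
ν = S·φ(d₁)·√T = 70.658975

price = 22.295746
ν = 70.658975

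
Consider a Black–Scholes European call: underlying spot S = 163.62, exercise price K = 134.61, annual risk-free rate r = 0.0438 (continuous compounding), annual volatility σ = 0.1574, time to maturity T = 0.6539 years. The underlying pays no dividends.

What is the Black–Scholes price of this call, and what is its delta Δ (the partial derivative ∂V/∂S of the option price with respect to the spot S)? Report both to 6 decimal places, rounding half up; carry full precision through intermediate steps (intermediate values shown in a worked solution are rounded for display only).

price = 33.105181
Δ = 0.965773

σ√T = 0.1574·√0.6539 = 0.127280
d₁ = (ln(S/K) + (r+σ²/2)T) / (σ√T) = (ln(163.62/134.61) + (0.0438+0.1574²/2)·0.6539) / 0.127280 = (0.195165 + 0.036741) / 0.127280 = 1.822013
d₂ = d₁ − σ√T = 1.822013 − 0.127280 = 1.694733
e^{−rT} = e^{−0.0438·0.6539} = 0.971765
N(d₁) = 0.965773,  N(d₂) = 0.954937
Call price V = S·N(d₁) − K·e^{−rT}·N(d₂) = 158.019854 − 124.914673 = 33.105181
Δ = N(d₁) = 0.965773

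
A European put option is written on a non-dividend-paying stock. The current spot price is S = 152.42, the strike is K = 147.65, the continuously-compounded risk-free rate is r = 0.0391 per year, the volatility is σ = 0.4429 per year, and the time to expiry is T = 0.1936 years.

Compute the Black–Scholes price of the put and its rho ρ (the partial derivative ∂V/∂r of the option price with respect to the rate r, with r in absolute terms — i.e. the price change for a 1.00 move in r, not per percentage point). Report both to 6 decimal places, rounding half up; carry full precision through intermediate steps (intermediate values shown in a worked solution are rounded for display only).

σ√T = 0.4429·√0.1936 = 0.194876
d₁ = (ln(S/K) + (r+σ²/2)T) / (σ√T) = (ln(152.42/147.65) + (0.0391+0.4429²/2)·0.1936) / 0.194876 = (0.031795 + 0.026558) / 0.194876 = 0.299438
d₂ = d₁ − σ√T = 0.299438 − 0.194876 = 0.104562
e^{−rT} = e^{−0.0391·0.1936} = 0.992459
N(−d₁) = 0.382303,  N(−d₂) = 0.458362
Put price V = K·e^{−rT}·N(−d₂) − S·N(−d₁) = 67.166717 − 58.270593 = 8.896124
ρ = −K·T·e^{−rT}·N(−d₂) = -13.003476

price = 8.896124
ρ = -13.003476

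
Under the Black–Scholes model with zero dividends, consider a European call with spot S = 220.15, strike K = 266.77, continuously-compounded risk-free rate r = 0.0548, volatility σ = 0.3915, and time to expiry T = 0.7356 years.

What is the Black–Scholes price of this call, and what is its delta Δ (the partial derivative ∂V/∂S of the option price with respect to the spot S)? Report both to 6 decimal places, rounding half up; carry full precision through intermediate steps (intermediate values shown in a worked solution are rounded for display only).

σ√T = 0.3915·√0.7356 = 0.335778
d₁ = (ln(S/K) + (r+σ²/2)T) / (σ√T) = (ln(220.15/266.77) + (0.0548+0.3915²/2)·0.7356) / 0.335778 = (-0.192078 + 0.096684) / 0.335778 = -0.284096
d₂ = d₁ − σ√T = -0.284096 − 0.335778 = -0.619874
e^{−rT} = e^{−0.0548·0.7356} = 0.960491
N(d₁) = 0.388168,  N(d₂) = 0.267670
Call price V = S·N(d₁) − K·e^{−rT}·N(d₂) = 85.455263 − 68.585177 = 16.870086
Δ = N(d₁) = 0.388168

price = 16.870086
Δ = 0.388168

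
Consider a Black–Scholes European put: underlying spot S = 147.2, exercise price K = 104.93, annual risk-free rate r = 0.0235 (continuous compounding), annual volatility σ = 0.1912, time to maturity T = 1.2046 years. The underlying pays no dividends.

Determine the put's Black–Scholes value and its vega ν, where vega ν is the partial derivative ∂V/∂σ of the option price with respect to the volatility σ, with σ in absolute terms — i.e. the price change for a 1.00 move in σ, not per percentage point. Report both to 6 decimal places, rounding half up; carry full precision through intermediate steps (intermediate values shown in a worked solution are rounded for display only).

price = 0.416271
ν = 11.580945

σ√T = 0.1912·√1.2046 = 0.209850
d₁ = (ln(S/K) + (r+σ²/2)T) / (σ√T) = (ln(147.2/104.93) + (0.0235+0.1912²/2)·1.2046) / 0.209850 = (0.338499 + 0.050327) / 0.209850 = 1.852871
d₂ = d₁ − σ√T = 1.852871 − 0.209850 = 1.643021
e^{−rT} = e^{−0.0235·1.2046} = 0.972089
N(−d₁) = 0.031950,  N(−d₂) = 0.050189
Put price V = K·e^{−rT}·N(−d₂) − S·N(−d₁) = 5.119369 − 4.703097 = 0.416271
φ(d₁) = (1/√(2π))·e^{−d₁²/2} = 0.071683
ν = S·φ(d₁)·√T = 11.580945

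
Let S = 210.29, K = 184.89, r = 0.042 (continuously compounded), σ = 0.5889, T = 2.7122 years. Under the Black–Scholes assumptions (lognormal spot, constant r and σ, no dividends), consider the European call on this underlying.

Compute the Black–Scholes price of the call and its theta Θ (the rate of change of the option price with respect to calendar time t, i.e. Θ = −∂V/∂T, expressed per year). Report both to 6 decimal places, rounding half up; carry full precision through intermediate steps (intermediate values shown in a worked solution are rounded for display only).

price = 94.501684
Θ = -14.269863

σ√T = 0.5889·√2.7122 = 0.969845
d₁ = (ln(S/K) + (r+σ²/2)T) / (σ√T) = (ln(210.29/184.89) + (0.042+0.5889²/2)·2.7122) / 0.969845 = (0.128726 + 0.584212) / 0.969845 = 0.735106
d₂ = d₁ − σ√T = 0.735106 − 0.969845 = -0.234739
e^{−rT} = e^{−0.042·2.7122} = 0.892336
N(d₁) = 0.768862,  N(d₂) = 0.407205
Call price V = S·N(d₁) − K·e^{−rT}·N(d₂) = 161.684082 − 67.182398 = 94.501684
φ(d₁) = (1/√(2π))·e^{−d₁²/2} = 0.304486
Θ = −S·φ(d₁)·σ/(2√T) − r·K·e^{−rT}·N(d₂) = −11.448202 − 2.821661 = -14.269863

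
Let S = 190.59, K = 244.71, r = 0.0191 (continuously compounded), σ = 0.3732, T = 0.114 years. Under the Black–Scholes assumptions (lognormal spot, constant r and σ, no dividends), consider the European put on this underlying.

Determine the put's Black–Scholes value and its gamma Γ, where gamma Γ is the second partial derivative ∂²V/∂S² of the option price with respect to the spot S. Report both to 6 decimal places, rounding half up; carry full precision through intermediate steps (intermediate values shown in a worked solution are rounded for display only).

σ√T = 0.3732·√0.114 = 0.126007
d₁ = (ln(S/K) + (r+σ²/2)T) / (σ√T) = (ln(190.59/244.71) + (0.0191+0.3732²/2)·0.114) / 0.126007 = (-0.249949 + 0.010116) / 0.126007 = -1.903334
d₂ = d₁ − σ√T = -1.903334 − 0.126007 = -2.029341
e^{−rT} = e^{−0.0191·0.114} = 0.997825
N(−d₁) = 0.971502,  N(−d₂) = 0.978788
Put price V = K·e^{−rT}·N(−d₂) − S·N(−d₁) = 238.998298 − 185.158471 = 53.839827
φ(d₁) = (1/√(2π))·e^{−d₁²/2} = 0.065201
Γ = φ(d₁) / (S·σ·√T) = 0.002715

price = 53.839827
Γ = 0.002715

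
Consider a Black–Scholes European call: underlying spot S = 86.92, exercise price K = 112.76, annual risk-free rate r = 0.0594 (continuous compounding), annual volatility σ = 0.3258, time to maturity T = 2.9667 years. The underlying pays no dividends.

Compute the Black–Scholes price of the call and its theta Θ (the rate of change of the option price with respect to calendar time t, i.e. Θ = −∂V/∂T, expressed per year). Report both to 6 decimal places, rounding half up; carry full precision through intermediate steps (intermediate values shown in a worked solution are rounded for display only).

price = 16.456297
Θ = -5.124283

σ√T = 0.3258·√2.9667 = 0.561162
d₁ = (ln(S/K) + (r+σ²/2)T) / (σ√T) = (ln(86.92/112.76) + (0.0594+0.3258²/2)·2.9667) / 0.561162 = (-0.260274 + 0.333673) / 0.561162 = 0.130799
d₂ = d₁ − σ√T = 0.130799 − 0.561162 = -0.430362
e^{−rT} = e^{−0.0594·2.9667} = 0.838432
N(d₁) = 0.552033,  N(d₂) = 0.333466
Call price V = S·N(d₁) − K·e^{−rT}·N(d₂) = 47.982709 − 31.526413 = 16.456297
φ(d₁) = (1/√(2π))·e^{−d₁²/2} = 0.395544
Θ = −S·φ(d₁)·σ/(2√T) − r·K·e^{−rT}·N(d₂) = −3.251614 − 1.872669 = -5.124283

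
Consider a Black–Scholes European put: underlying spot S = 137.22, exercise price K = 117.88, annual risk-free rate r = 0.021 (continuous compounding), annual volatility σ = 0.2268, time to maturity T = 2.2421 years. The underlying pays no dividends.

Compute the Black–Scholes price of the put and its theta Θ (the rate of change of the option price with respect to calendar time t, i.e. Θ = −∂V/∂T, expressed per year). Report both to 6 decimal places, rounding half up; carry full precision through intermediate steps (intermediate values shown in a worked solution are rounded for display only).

σ√T = 0.2268·√2.2421 = 0.339602
d₁ = (ln(S/K) + (r+σ²/2)T) / (σ√T) = (ln(137.22/117.88) + (0.021+0.2268²/2)·2.2421) / 0.339602 = (0.151918 + 0.104749) / 0.339602 = 0.755788
d₂ = d₁ − σ√T = 0.755788 − 0.339602 = 0.416186
e^{−rT} = e^{−0.021·2.2421} = 0.954007
N(−d₁) = 0.224888,  N(−d₂) = 0.338637
Put price V = K·e^{−rT}·N(−d₂) − S·N(−d₁) = 38.082572 − 30.859157 = 7.223415
φ(d₁) = (1/√(2π))·e^{−d₁²/2} = 0.299828
Θ = −S·φ(d₁)·σ/(2√T) + r·K·e^{−rT}·N(−d₂) = −3.115840 + 0.799734 = -2.316106

price = 7.223415
Θ = -2.316106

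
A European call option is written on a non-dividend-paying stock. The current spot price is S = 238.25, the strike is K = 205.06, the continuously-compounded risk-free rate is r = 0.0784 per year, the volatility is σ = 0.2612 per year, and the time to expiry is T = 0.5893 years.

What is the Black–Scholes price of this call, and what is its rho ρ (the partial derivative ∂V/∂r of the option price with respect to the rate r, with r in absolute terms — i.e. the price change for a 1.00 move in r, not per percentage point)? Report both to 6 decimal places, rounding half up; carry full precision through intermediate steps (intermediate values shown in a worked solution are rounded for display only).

σ√T = 0.2612·√0.5893 = 0.200512
d₁ = (ln(S/K) + (r+σ²/2)T) / (σ√T) = (ln(238.25/205.06) + (0.0784+0.2612²/2)·0.5893) / 0.200512 = (0.150018 + 0.066304) / 0.200512 = 1.078844
d₂ = d₁ − σ√T = 1.078844 − 0.200512 = 0.878331
e^{−rT} = e^{−0.0784·0.5893} = 0.954850
N(d₁) = 0.859671,  N(d₂) = 0.810118
Call price V = S·N(d₁) − K·e^{−rT}·N(d₂) = 204.816700 − 158.622351 = 46.194349
ρ = K·T·e^{−rT}·N(d₂) = 93.476151

price = 46.194349
ρ = 93.476151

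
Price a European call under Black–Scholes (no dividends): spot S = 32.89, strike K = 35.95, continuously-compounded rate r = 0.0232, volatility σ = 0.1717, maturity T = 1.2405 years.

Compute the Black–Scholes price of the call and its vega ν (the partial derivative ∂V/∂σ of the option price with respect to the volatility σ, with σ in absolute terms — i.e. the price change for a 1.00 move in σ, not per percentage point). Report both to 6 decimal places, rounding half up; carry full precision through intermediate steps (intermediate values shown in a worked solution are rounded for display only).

price = 1.689496
ν = 14.267583

σ√T = 0.1717·√1.2405 = 0.191236
d₁ = (ln(S/K) + (r+σ²/2)T) / (σ√T) = (ln(32.89/35.95) + (0.0232+0.1717²/2)·1.2405) / 0.191236 = (-0.088960 + 0.047065) / 0.191236 = -0.219077
d₂ = d₁ − σ√T = -0.219077 − 0.191236 = -0.410313
e^{−rT} = e^{−0.0232·1.2405} = 0.971631
N(d₁) = 0.413295,  N(d₂) = 0.340788
Call price V = S·N(d₁) − K·e^{−rT}·N(d₂) = 13.593275 − 11.903778 = 1.689496
φ(d₁) = (1/√(2π))·e^{−d₁²/2} = 0.389483
ν = S·φ(d₁)·√T = 14.267583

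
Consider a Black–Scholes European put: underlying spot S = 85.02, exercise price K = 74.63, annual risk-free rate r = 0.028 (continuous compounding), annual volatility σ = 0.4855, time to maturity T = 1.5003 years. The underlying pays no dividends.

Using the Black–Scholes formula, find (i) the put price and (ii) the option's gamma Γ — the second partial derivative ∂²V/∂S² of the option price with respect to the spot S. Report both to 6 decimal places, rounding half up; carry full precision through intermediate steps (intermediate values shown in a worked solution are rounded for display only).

σ√T = 0.4855·√1.5003 = 0.594673
d₁ = (ln(S/K) + (r+σ²/2)T) / (σ√T) = (ln(85.02/74.63) + (0.028+0.4855²/2)·1.5003) / 0.594673 = (0.130344 + 0.218826) / 0.594673 = 0.587164
d₂ = d₁ − σ√T = 0.587164 − 0.594673 = -0.007509
e^{−rT} = e^{−0.028·1.5003} = 0.958862
N(−d₁) = 0.278547,  N(−d₂) = 0.502996
Put price V = K·e^{−rT}·N(−d₂) − S·N(−d₁) = 35.994306 − 23.682059 = 12.312247
φ(d₁) = (1/√(2π))·e^{−d₁²/2} = 0.335773
Γ = φ(d₁) / (S·σ·√T) = 0.006641

price = 12.312247
Γ = 0.006641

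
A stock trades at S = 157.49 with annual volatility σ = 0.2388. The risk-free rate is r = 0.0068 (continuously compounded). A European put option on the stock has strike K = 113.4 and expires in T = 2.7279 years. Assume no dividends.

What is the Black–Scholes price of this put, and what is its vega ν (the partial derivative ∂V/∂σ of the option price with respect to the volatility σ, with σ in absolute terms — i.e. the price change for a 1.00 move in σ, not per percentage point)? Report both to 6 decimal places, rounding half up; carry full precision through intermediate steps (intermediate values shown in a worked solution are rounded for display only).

price = 5.378069
ν = 58.105039

σ√T = 0.2388·√2.7279 = 0.394411
d₁ = (ln(S/K) + (r+σ²/2)T) / (σ√T) = (ln(157.49/113.4) + (0.0068+0.2388²/2)·2.7279) / 0.394411 = (0.328441 + 0.096330) / 0.394411 = 1.076975
d₂ = d₁ − σ√T = 1.076975 − 0.394411 = 0.682564
e^{−rT} = e^{−0.0068·2.7279} = 0.981621
N(−d₁) = 0.140746,  N(−d₂) = 0.247441
Put price V = K·e^{−rT}·N(−d₂) − S·N(−d₁) = 27.544128 − 22.166059 = 5.378069
φ(d₁) = (1/√(2π))·e^{−d₁²/2} = 0.223381
ν = S·φ(d₁)·√T = 58.105039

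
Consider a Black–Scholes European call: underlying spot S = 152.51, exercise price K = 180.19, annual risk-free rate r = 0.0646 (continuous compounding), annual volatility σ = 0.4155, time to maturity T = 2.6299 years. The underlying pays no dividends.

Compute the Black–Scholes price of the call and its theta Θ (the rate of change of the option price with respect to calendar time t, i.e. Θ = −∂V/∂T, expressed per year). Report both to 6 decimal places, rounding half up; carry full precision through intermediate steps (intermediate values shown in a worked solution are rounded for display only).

σ√T = 0.4155·√2.6299 = 0.673815
d₁ = (ln(S/K) + (r+σ²/2)T) / (σ√T) = (ln(152.51/180.19) + (0.0646+0.4155²/2)·2.6299) / 0.673815 = (-0.166782 + 0.396905) / 0.673815 = 0.341523
d₂ = d₁ − σ√T = 0.341523 − 0.673815 = -0.332292
e^{−rT} = e^{−0.0646·2.6299} = 0.843756
N(d₁) = 0.633645,  N(d₂) = 0.369834
Call price V = S·N(d₁) − K·e^{−rT}·N(d₂) = 96.637194 − 56.228298 = 40.408896
φ(d₁) = (1/√(2π))·e^{−d₁²/2} = 0.376342
Θ = −S·φ(d₁)·σ/(2√T) − r·K·e^{−rT}·N(d₂) = −7.352791 − 3.632348 = -10.985139

price = 40.408896
Θ = -10.985139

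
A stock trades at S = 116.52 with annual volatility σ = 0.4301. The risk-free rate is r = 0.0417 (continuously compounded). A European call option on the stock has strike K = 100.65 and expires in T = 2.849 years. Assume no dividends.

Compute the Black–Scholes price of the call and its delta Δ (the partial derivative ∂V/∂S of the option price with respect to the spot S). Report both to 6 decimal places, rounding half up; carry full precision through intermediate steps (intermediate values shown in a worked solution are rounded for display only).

price = 44.574817
Δ = 0.766789

σ√T = 0.4301·√2.849 = 0.725965
d₁ = (ln(S/K) + (r+σ²/2)T) / (σ√T) = (ln(116.52/100.65) + (0.0417+0.4301²/2)·2.849) / 0.725965 = (0.146414 + 0.382316) / 0.725965 = 0.728313
d₂ = d₁ − σ√T = 0.728313 − 0.725965 = 0.002348
e^{−rT} = e^{−0.0417·2.849} = 0.887982
N(d₁) = 0.766789,  N(d₂) = 0.500937
Call price V = S·N(d₁) − K·e^{−rT}·N(d₂) = 89.346250 − 44.771433 = 44.574817
Δ = N(d₁) = 0.766789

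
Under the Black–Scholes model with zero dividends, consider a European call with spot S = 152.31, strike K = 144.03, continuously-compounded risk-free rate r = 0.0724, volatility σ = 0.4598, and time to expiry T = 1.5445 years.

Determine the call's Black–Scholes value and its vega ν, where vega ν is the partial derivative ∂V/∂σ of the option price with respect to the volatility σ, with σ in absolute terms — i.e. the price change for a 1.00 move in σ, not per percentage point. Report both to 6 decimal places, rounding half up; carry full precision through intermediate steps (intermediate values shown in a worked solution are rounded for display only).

σ√T = 0.4598·√1.5445 = 0.571430
d₁ = (ln(S/K) + (r+σ²/2)T) / (σ√T) = (ln(152.31/144.03) + (0.0724+0.4598²/2)·1.5445) / 0.571430 = (0.055896 + 0.275088) / 0.571430 = 0.579221
d₂ = d₁ − σ√T = 0.579221 − 0.571430 = 0.007791
e^{−rT} = e^{−0.0724·1.5445} = 0.894204
N(d₁) = 0.718780,  N(d₂) = 0.503108
Call price V = S·N(d₁) − K·e^{−rT}·N(d₂) = 109.477375 − 64.796379 = 44.680995
φ(d₁) = (1/√(2π))·e^{−d₁²/2} = 0.337332
ν = S·φ(d₁)·√T = 63.852839

price = 44.680995
ν = 63.852839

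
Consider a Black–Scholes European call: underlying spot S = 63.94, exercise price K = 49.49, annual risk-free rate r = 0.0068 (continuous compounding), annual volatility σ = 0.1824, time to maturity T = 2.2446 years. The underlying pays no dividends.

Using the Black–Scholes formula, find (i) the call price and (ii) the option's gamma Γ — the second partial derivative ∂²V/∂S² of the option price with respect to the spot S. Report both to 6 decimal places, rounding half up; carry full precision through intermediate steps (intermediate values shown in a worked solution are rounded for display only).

price = 16.479398
Γ = 0.012059

σ√T = 0.1824·√2.2446 = 0.273271
d₁ = (ln(S/K) + (r+σ²/2)T) / (σ√T) = (ln(63.94/49.49) + (0.0068+0.1824²/2)·2.2446) / 0.273271 = (0.256175 + 0.052602) / 0.273271 = 1.129926
d₂ = d₁ − σ√T = 1.129926 − 0.273271 = 0.856654
e^{−rT} = e^{−0.0068·2.2446} = 0.984853
N(d₁) = 0.870746,  N(d₂) = 0.804182
Call price V = S·N(d₁) − K·e^{−rT}·N(d₂) = 55.675513 − 39.196115 = 16.479398
φ(d₁) = (1/√(2π))·e^{−d₁²/2} = 0.210703
Γ = φ(d₁) / (S·σ·√T) = 0.012059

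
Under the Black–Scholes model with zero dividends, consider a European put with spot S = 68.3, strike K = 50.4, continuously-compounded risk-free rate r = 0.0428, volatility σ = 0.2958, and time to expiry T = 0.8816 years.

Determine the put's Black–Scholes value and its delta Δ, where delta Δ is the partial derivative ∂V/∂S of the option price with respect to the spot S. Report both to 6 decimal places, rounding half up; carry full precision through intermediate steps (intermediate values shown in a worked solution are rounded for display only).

price = 0.837576
Δ = -0.085501

σ√T = 0.2958·√0.8816 = 0.277737
d₁ = (ln(S/K) + (r+σ²/2)T) / (σ√T) = (ln(68.3/50.4) + (0.0428+0.2958²/2)·0.8816) / 0.277737 = (0.303919 + 0.076301) / 0.277737 = 1.368992
d₂ = d₁ − σ√T = 1.368992 − 0.277737 = 1.091255
e^{−rT} = e^{−0.0428·0.8816} = 0.962971
N(−d₁) = 0.085501,  N(−d₂) = 0.137580
Put price V = K·e^{−rT}·N(−d₂) − S·N(−d₁) = 6.677283 − 5.839707 = 0.837576
Δ = −N(−d₁) = -0.085501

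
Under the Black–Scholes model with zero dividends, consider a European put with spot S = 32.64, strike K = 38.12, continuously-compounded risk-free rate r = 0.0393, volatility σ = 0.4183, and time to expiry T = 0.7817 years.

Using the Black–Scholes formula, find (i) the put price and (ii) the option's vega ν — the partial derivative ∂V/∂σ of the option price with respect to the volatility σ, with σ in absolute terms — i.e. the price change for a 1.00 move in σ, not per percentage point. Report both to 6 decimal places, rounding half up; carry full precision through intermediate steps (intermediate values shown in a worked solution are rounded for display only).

price = 7.552043
ν = 11.381131

σ√T = 0.4183·√0.7817 = 0.369835
d₁ = (ln(S/K) + (r+σ²/2)T) / (σ√T) = (ln(32.64/38.12) + (0.0393+0.4183²/2)·0.7817) / 0.369835 = (-0.155201 + 0.099110) / 0.369835 = -0.151664
d₂ = d₁ − σ√T = -0.151664 − 0.369835 = -0.521499
e^{−rT} = e^{−0.0393·0.7817} = 0.969746
N(−d₁) = 0.560274,  N(−d₂) = 0.698991
Put price V = K·e^{−rT}·N(−d₂) − S·N(−d₁) = 25.839393 − 18.287350 = 7.552043
φ(d₁) = (1/√(2π))·e^{−d₁²/2} = 0.394380
ν = S·φ(d₁)·√T = 11.381131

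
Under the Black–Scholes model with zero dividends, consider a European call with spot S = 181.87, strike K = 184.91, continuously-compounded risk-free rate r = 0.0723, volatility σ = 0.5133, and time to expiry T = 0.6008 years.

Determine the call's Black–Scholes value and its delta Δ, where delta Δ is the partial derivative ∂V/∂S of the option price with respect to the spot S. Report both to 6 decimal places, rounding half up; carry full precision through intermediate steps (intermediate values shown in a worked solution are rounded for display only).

σ√T = 0.5133·√0.6008 = 0.397865
d₁ = (ln(S/K) + (r+σ²/2)T) / (σ√T) = (ln(181.87/184.91) + (0.0723+0.5133²/2)·0.6008) / 0.397865 = (-0.016577 + 0.122586) / 0.397865 = 0.266445
d₂ = d₁ − σ√T = 0.266445 − 0.397865 = -0.131421
e^{−rT} = e^{−0.0723·0.6008} = 0.957492
N(d₁) = 0.605052,  N(d₂) = 0.447721
Call price V = S·N(d₁) − K·e^{−rT}·N(d₂) = 110.040754 − 79.268997 = 30.771758
Δ = N(d₁) = 0.605052

price = 30.771758
Δ = 0.605052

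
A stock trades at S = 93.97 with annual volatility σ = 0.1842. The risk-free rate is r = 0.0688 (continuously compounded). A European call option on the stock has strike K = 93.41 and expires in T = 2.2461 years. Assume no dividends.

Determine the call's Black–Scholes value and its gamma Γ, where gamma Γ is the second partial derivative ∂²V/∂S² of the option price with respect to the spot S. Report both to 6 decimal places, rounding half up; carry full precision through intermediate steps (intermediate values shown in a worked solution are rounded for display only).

price = 18.075205
Γ = 0.011872

σ√T = 0.1842·√2.2461 = 0.276060
d₁ = (ln(S/K) + (r+σ²/2)T) / (σ√T) = (ln(93.97/93.41) + (0.0688+0.1842²/2)·2.2461) / 0.276060 = (0.005977 + 0.192636) / 0.276060 = 0.719457
d₂ = d₁ − σ√T = 0.719457 − 0.276060 = 0.443396
e^{−rT} = e^{−0.0688·2.2461} = 0.856816
N(d₁) = 0.764070,  N(d₂) = 0.671260
Call price V = S·N(d₁) − K·e^{−rT}·N(d₂) = 71.799679 − 53.724474 = 18.075205
φ(d₁) = (1/√(2π))·e^{−d₁²/2} = 0.307972
Γ = φ(d₁) / (S·σ·√T) = 0.011872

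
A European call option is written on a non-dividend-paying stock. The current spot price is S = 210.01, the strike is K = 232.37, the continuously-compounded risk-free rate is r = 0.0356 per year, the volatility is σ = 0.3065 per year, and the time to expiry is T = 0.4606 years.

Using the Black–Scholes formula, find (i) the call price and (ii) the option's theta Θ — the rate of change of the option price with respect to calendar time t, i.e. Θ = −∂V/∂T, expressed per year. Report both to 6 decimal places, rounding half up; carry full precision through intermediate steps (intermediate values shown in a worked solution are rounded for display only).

price = 10.357336
Θ = -20.544507

σ√T = 0.3065·√0.4606 = 0.208014
d₁ = (ln(S/K) + (r+σ²/2)T) / (σ√T) = (ln(210.01/232.37) + (0.0356+0.3065²/2)·0.4606) / 0.208014 = (-0.101176 + 0.038032) / 0.208014 = -0.303554
d₂ = d₁ − σ√T = -0.303554 − 0.208014 = -0.511568
e^{−rT} = e^{−0.0356·0.4606} = 0.983736
N(d₁) = 0.380734,  N(d₂) = 0.304477
Call price V = S·N(d₁) − K·e^{−rT}·N(d₂) = 79.957895 − 69.600558 = 10.357336
φ(d₁) = (1/√(2π))·e^{−d₁²/2} = 0.380979
Θ = −S·φ(d₁)·σ/(2√T) − r·K·e^{−rT}·N(d₂) = −18.066727 − 2.477780 = -20.544507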